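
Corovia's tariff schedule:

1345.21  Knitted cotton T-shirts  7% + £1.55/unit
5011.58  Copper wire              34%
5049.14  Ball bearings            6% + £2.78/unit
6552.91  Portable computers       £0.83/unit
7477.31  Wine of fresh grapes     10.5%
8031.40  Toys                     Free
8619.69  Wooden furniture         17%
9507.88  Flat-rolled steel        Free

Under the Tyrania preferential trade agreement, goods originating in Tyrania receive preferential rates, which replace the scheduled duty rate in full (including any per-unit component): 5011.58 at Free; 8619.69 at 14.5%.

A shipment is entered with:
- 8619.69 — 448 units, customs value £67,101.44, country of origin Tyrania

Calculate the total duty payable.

Line 1 (8619.69, Tyrania, 448 units, £67,101.44):
Base rate for 8619.69 is 17%.
Origin Tyrania qualifies under the Corovia–Tyrania agreement and 8619.69 is covered: preferential rate 14.5% applies instead.
Duty = £67,101.44 × 14.5% = £9,729.71.

£9,729.71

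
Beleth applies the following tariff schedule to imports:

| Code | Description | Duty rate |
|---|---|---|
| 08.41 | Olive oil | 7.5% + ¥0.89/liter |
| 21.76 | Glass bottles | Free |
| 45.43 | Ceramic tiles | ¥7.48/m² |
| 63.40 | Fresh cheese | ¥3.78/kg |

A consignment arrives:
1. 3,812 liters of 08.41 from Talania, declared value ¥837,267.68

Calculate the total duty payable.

Line 1 (08.41, Talania, 3,812 liters, ¥837,267.68):
Base rate for 08.41 is 7.5% + ¥0.89/liter.
Duty = ¥837,267.68 × 7.5% + 3,812 × ¥0.89 = ¥66,187.76.

¥66,187.76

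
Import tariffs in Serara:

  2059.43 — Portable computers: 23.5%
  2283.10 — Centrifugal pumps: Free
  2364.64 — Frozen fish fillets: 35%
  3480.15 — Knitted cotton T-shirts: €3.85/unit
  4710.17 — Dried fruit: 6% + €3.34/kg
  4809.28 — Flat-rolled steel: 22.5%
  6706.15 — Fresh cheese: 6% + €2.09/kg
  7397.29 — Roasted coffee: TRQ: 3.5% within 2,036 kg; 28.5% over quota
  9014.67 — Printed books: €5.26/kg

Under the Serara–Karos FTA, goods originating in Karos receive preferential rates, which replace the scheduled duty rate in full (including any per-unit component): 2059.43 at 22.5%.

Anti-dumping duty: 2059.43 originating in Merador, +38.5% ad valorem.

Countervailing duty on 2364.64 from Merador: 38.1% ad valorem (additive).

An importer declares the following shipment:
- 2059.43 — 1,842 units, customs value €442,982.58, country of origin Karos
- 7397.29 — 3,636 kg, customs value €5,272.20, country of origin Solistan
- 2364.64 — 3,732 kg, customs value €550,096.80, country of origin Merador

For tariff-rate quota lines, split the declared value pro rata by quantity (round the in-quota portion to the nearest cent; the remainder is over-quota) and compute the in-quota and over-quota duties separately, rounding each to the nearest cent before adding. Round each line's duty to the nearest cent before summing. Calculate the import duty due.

€502,556.37

Line 1 (2059.43, Karos, 1,842 units, €442,982.58):
Base rate for 2059.43 is 23.5%.
Origin Karos qualifies under the Serara–Karos agreement and 2059.43 is covered: preferential rate 22.5% applies instead.
The additional-duty order on 2059.43 targets Merador, not Karos; it does not apply.
Duty = €442,982.58 × 22.5% = €99,671.08.
Line 2 (7397.29, Solistan, 3,636 kg, €5,272.20):
Code 7397.29 is under a tariff-rate quota (threshold 2,036 kg). In-quota: 2,036 kg at 3.5%; over-quota: 1,600 kg at 28.5%.
Pro-rata value split: in-quota = €5,272.20 × 2,036/3,636 = €2,952.20; over-quota = €5,272.20 − €2,952.20 = €2,320.00.
In-quota duty = €2,952.20 × 3.5% = €103.33. Over-quota duty = €2,320.00 × 28.5% = €661.20.
Line duty = €103.33 + €661.20 = €764.53.
Line 3 (2364.64, Merador, 3,732 kg, €550,096.80):
Base rate for 2364.64 is 35%.
Additional duty on 2364.64 from Merador: +38.1%. Applied ad valorem rate: 35% + 38.1% = 73.1%.
Duty = €550,096.80 × 73.1% = €402,120.76.
Total = €99,671.08 + €764.53 + €402,120.76 = €502,556.37.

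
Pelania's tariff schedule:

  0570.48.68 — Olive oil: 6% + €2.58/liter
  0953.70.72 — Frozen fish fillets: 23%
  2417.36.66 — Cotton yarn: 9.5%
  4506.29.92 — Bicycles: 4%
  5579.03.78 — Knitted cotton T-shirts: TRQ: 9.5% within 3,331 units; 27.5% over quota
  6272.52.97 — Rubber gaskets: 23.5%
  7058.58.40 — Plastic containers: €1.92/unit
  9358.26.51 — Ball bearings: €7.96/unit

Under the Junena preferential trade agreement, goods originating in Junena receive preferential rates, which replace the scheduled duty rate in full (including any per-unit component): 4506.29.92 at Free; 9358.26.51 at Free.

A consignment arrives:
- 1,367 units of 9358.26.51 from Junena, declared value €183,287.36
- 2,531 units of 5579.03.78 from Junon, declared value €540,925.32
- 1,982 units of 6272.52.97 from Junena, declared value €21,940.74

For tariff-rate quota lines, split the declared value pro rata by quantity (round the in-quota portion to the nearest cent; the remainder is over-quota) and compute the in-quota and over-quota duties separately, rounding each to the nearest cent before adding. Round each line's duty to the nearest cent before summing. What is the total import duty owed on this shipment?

Line 1 (9358.26.51, Junena, 1,367 units, €183,287.36):
Base rate for 9358.26.51 is €7.96/unit.
Origin Junena qualifies under the Pelania–Junena agreement and 9358.26.51 is covered: preferential rate Free applies instead.
Duty = €183,287.36 × 0% = €0.00.
Line 2 (5579.03.78, Junon, 2,531 units, €540,925.32):
Code 5579.03.78 is under a tariff-rate quota (threshold 3,331 units). Quantity 2,531 units is within the quota, so the in-quota rate 9.5% applies to the full value.
Duty = €540,925.32 × 9.5% = €51,387.91.
Line 3 (6272.52.97, Junena, 1,982 units, €21,940.74):
Base rate for 6272.52.97 is 23.5%.
Origin Junena is the FTA partner but 6272.52.97 is not on the preference list; base rate stands.
Duty = €21,940.74 × 23.5% = €5,156.07.
Total = €0.00 + €51,387.91 + €5,156.07 = €56,543.98.

€56,543.98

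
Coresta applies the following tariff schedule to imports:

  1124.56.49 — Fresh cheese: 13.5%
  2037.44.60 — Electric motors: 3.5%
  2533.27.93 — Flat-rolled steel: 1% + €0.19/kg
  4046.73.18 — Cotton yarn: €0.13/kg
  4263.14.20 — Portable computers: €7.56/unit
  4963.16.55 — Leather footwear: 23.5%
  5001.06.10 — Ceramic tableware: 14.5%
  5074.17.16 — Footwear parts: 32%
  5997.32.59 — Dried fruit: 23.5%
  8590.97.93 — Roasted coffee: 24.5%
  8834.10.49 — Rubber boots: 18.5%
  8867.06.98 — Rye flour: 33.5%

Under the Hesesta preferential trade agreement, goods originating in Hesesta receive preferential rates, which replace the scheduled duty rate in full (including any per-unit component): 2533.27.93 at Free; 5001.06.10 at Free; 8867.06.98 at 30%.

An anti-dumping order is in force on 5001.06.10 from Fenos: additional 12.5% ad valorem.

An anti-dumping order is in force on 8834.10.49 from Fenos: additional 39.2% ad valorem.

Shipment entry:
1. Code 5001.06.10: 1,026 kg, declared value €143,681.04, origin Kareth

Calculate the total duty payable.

€20,833.75

Line 1 (5001.06.10, Kareth, 1,026 kg, €143,681.04):
Base rate for 5001.06.10 is 14.5%.
5001.06.10 has an FTA preferential rate, but origin Kareth is not Hesesta; base rate stands.
The additional-duty order on 5001.06.10 targets Fenos, not Kareth; it does not apply.
Duty = €143,681.04 × 14.5% = €20,833.75.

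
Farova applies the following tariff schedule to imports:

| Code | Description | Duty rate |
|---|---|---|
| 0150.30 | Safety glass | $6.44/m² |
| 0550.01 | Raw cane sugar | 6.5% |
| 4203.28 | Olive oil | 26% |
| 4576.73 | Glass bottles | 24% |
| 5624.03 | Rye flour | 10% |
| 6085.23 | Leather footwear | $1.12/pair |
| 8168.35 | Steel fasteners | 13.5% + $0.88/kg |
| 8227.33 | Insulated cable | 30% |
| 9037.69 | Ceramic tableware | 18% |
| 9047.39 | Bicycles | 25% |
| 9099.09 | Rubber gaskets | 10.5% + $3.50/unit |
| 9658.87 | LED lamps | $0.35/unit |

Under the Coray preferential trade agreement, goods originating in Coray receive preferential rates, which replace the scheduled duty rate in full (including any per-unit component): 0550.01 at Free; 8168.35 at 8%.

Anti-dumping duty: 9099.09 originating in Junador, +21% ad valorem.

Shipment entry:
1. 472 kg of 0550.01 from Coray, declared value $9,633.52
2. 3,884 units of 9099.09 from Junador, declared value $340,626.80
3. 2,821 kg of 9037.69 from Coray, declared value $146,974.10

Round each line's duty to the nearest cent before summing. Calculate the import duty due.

$147,346.78

Line 1 (0550.01, Coray, 472 kg, $9,633.52):
Base rate for 0550.01 is 6.5%.
Origin Coray qualifies under the Farova–Coray agreement and 0550.01 is covered: preferential rate Free applies instead.
Duty = $9,633.52 × 0% = $0.00.
Line 2 (9099.09, Junador, 3,884 units, $340,626.80):
Base rate for 9099.09 is 10.5% + $3.50/unit.
Additional duty on 9099.09 from Junador: +21%. Applied ad valorem rate: 10.5% + 21% = 31.5%.
Duty = $340,626.80 × 31.5% + 3,884 × $3.50 = $120,891.44.
Line 3 (9037.69, Coray, 2,821 kg, $146,974.10):
Base rate for 9037.69 is 18%.
Origin Coray is the FTA partner but 9037.69 is not on the preference list; base rate stands.
Duty = $146,974.10 × 18% = $26,455.34.
Total = $0.00 + $120,891.44 + $26,455.34 = $147,346.78.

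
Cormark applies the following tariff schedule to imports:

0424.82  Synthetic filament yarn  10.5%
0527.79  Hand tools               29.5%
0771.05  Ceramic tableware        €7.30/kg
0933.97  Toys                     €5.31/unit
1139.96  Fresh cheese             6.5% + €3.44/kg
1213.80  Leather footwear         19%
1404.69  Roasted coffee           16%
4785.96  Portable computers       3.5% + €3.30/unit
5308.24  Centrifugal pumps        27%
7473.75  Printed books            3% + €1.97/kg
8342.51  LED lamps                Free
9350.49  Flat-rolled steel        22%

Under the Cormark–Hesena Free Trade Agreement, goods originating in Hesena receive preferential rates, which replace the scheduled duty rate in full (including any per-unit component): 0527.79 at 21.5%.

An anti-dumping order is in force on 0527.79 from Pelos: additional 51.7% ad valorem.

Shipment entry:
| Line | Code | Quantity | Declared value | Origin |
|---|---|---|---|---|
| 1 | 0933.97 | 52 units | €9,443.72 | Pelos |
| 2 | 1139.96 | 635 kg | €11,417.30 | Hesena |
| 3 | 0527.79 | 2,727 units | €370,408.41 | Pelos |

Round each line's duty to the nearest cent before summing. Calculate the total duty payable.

Line 1 (0933.97, Pelos, 52 units, €9,443.72):
Base rate for 0933.97 is €5.31/unit.
Duty = 52 × €5.31 = €276.12.
Line 2 (1139.96, Hesena, 635 kg, €11,417.30):
Base rate for 1139.96 is 6.5% + €3.44/kg.
Origin Hesena is the FTA partner but 1139.96 is not on the preference list; base rate stands.
Duty = €11,417.30 × 6.5% + 635 × €3.44 = €2,926.52.
Line 3 (0527.79, Pelos, 2,727 units, €370,408.41):
Base rate for 0527.79 is 29.5%.
0527.79 has an FTA preferential rate, but origin Pelos is not Hesena; base rate stands.
Additional duty on 0527.79 from Pelos: +51.7%. Applied ad valorem rate: 29.5% + 51.7% = 81.2%.
Duty = €370,408.41 × 81.2% = €300,771.63.
Total = €276.12 + €2,926.52 + €300,771.63 = €303,974.27.

€303,974.27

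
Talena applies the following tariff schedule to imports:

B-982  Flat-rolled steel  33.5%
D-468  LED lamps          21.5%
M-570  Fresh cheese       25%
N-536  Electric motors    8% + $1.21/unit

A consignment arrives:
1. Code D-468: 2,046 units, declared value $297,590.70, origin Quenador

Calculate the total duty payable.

Line 1 (D-468, Quenador, 2,046 units, $297,590.70):
Base rate for D-468 is 21.5%.
Duty = $297,590.70 × 21.5% = $63,982.00.

$63,982.00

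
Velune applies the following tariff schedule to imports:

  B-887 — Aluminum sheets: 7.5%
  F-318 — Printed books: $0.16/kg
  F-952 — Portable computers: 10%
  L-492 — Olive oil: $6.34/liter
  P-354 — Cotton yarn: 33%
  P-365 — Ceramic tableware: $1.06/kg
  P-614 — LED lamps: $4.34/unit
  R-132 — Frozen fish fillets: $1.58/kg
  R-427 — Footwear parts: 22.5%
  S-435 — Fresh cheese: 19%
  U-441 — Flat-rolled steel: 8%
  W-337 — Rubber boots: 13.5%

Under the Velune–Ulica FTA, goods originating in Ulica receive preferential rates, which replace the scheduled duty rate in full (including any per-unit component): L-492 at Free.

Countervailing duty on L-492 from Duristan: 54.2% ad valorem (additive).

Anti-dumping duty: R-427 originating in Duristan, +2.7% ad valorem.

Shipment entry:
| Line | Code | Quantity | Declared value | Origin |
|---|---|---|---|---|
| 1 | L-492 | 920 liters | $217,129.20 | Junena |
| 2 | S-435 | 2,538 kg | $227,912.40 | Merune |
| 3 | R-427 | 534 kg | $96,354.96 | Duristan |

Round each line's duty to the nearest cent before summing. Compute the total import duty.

$73,417.61

Line 1 (L-492, Junena, 920 liters, $217,129.20):
Base rate for L-492 is $6.34/liter.
L-492 has an FTA preferential rate, but origin Junena is not Ulica; base rate stands.
The additional-duty order on L-492 targets Duristan, not Junena; it does not apply.
Duty = 920 × $6.34 = $5,832.80.
Line 2 (S-435, Merune, 2,538 kg, $227,912.40):
Base rate for S-435 is 19%.
Duty = $227,912.40 × 19% = $43,303.36.
Line 3 (R-427, Duristan, 534 kg, $96,354.96):
Base rate for R-427 is 22.5%.
Additional duty on R-427 from Duristan: +2.7%. Applied ad valorem rate: 22.5% + 2.7% = 25.2%.
Duty = $96,354.96 × 25.2% = $24,281.45.
Total = $5,832.80 + $43,303.36 + $24,281.45 = $73,417.61.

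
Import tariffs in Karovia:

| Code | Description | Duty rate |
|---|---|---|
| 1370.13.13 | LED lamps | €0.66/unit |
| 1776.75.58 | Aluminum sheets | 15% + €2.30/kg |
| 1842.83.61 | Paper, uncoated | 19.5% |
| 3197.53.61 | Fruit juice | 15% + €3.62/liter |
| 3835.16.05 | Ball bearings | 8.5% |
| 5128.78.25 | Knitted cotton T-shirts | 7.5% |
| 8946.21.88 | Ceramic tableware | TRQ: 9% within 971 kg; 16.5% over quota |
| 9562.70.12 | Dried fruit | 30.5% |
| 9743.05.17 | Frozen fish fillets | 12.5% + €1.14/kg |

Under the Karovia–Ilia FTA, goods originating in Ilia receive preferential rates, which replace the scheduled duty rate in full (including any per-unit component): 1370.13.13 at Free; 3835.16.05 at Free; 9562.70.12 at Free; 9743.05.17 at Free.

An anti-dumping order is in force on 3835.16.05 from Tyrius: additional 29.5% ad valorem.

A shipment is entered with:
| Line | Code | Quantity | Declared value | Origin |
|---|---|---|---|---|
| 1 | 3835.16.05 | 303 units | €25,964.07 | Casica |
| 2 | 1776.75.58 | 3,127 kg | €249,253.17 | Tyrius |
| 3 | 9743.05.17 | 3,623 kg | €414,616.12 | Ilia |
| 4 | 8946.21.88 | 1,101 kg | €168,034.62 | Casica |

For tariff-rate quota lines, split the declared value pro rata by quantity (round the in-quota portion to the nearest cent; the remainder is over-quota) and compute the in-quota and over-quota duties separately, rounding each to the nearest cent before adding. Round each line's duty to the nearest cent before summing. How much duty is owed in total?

Line 1 (3835.16.05, Casica, 303 units, €25,964.07):
Base rate for 3835.16.05 is 8.5%.
3835.16.05 has an FTA preferential rate, but origin Casica is not Ilia; base rate stands.
The additional-duty order on 3835.16.05 targets Tyrius, not Casica; it does not apply.
Duty = €25,964.07 × 8.5% = €2,206.95.
Line 2 (1776.75.58, Tyrius, 3,127 kg, €249,253.17):
Base rate for 1776.75.58 is 15% + €2.30/kg.
Duty = €249,253.17 × 15% + 3,127 × €2.30 = €44,580.08.
Line 3 (9743.05.17, Ilia, 3,623 kg, €414,616.12):
Base rate for 9743.05.17 is 12.5% + €1.14/kg.
Origin Ilia qualifies under the Karovia–Ilia agreement and 9743.05.17 is covered: preferential rate Free applies instead.
Duty = €414,616.12 × 0% = €0.00.
Line 4 (8946.21.88, Casica, 1,101 kg, €168,034.62):
Code 8946.21.88 is under a tariff-rate quota (threshold 971 kg). In-quota: 971 kg at 9%; over-quota: 130 kg at 16.5%.
Pro-rata value split: in-quota = €168,034.62 × 971/1,101 = €148,194.02; over-quota = €168,034.62 − €148,194.02 = €19,840.60.
In-quota duty = €148,194.02 × 9% = €13,337.46. Over-quota duty = €19,840.60 × 16.5% = €3,273.70.
Line duty = €13,337.46 + €3,273.70 = €16,611.16.
Total = €2,206.95 + €44,580.08 + €0.00 + €16,611.16 = €63,398.19.

€63,398.19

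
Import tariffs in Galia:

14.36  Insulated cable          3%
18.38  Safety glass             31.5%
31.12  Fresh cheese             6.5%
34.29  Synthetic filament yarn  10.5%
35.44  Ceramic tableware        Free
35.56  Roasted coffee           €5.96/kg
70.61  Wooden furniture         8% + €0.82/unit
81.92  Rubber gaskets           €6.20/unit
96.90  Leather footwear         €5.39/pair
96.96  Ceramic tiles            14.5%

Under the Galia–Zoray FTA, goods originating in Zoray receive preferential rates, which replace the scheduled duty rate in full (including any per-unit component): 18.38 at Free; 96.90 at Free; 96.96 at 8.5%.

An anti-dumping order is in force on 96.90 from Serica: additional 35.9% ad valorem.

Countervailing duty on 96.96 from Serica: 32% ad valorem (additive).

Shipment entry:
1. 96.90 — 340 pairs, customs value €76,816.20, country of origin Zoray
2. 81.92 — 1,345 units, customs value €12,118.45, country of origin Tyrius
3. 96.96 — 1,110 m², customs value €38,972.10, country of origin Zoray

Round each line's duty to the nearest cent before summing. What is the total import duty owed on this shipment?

€11,651.63

Line 1 (96.90, Zoray, 340 pairs, €76,816.20):
Base rate for 96.90 is €5.39/pair.
Origin Zoray qualifies under the Galia–Zoray agreement and 96.90 is covered: preferential rate Free applies instead.
The additional-duty order on 96.90 targets Serica, not Zoray; it does not apply.
Duty = €76,816.20 × 0% = €0.00.
Line 2 (81.92, Tyrius, 1,345 units, €12,118.45):
Base rate for 81.92 is €6.20/unit.
Duty = 1,345 × €6.20 = €8,339.00.
Line 3 (96.96, Zoray, 1,110 m², €38,972.10):
Base rate for 96.96 is 14.5%.
Origin Zoray qualifies under the Galia–Zoray agreement and 96.96 is covered: preferential rate 8.5% applies instead.
The additional-duty order on 96.96 targets Serica, not Zoray; it does not apply.
Duty = €38,972.10 × 8.5% = €3,312.63.
Total = €0.00 + €8,339.00 + €3,312.63 = €11,651.63.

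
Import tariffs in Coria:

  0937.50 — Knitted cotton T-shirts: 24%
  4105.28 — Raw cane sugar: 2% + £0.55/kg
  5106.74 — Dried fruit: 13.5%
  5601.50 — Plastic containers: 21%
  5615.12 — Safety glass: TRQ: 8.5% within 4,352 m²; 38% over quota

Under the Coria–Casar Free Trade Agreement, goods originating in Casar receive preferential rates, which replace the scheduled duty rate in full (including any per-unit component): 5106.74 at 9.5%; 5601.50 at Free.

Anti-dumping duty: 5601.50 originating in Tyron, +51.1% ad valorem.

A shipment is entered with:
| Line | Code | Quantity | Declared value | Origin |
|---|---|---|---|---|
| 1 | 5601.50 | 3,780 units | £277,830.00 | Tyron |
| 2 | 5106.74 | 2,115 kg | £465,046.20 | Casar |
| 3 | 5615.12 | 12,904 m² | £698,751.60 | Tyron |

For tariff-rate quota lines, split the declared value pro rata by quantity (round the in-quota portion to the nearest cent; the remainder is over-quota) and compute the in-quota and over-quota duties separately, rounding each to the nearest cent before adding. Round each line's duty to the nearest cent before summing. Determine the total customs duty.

£440,500.49

Line 1 (5601.50, Tyron, 3,780 units, £277,830.00):
Base rate for 5601.50 is 21%.
5601.50 has an FTA preferential rate, but origin Tyron is not Casar; base rate stands.
Additional duty on 5601.50 from Tyron: +51.1%. Applied ad valorem rate: 21% + 51.1% = 72.1%.
Duty = £277,830.00 × 72.1% = £200,315.43.
Line 2 (5106.74, Casar, 2,115 kg, £465,046.20):
Base rate for 5106.74 is 13.5%.
Origin Casar qualifies under the Coria–Casar agreement and 5106.74 is covered: preferential rate 9.5% applies instead.
Duty = £465,046.20 × 9.5% = £44,179.39.
Line 3 (5615.12, Tyron, 12,904 m², £698,751.60):
Code 5615.12 is under a tariff-rate quota (threshold 4,352 m²). In-quota: 4,352 m² at 8.5%; over-quota: 8,552 m² at 38%.
Pro-rata value split: in-quota = £698,751.60 × 4,352/12,904 = £235,660.80; over-quota = £698,751.60 − £235,660.80 = £463,090.80.
In-quota duty = £235,660.80 × 8.5% = £20,031.17. Over-quota duty = £463,090.80 × 38% = £175,974.50.
Line duty = £20,031.17 + £175,974.50 = £196,005.67.
Total = £200,315.43 + £44,179.39 + £196,005.67 = £440,500.49.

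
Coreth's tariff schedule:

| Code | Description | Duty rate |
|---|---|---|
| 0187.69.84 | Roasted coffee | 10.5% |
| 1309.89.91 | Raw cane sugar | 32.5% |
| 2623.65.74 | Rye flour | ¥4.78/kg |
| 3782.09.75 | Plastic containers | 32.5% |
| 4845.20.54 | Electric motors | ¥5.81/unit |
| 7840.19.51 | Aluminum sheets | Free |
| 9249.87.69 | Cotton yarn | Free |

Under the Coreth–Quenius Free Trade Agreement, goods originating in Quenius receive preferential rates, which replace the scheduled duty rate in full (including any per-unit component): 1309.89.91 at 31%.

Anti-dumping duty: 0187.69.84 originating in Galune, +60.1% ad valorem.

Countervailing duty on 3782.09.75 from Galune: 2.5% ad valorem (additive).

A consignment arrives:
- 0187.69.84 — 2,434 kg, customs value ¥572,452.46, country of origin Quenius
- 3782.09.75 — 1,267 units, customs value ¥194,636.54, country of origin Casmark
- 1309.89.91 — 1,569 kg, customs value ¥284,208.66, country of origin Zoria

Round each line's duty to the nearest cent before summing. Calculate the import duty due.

Line 1 (0187.69.84, Quenius, 2,434 kg, ¥572,452.46):
Base rate for 0187.69.84 is 10.5%.
Origin Quenius is the FTA partner but 0187.69.84 is not on the preference list; base rate stands.
The additional-duty order on 0187.69.84 targets Galune, not Quenius; it does not apply.
Duty = ¥572,452.46 × 10.5% = ¥60,107.51.
Line 2 (3782.09.75, Casmark, 1,267 units, ¥194,636.54):
Base rate for 3782.09.75 is 32.5%.
The additional-duty order on 3782.09.75 targets Galune, not Casmark; it does not apply.
Duty = ¥194,636.54 × 32.5% = ¥63,256.88.
Line 3 (1309.89.91, Zoria, 1,569 kg, ¥284,208.66):
Base rate for 1309.89.91 is 32.5%.
1309.89.91 has an FTA preferential rate, but origin Zoria is not Quenius; base rate stands.
Duty = ¥284,208.66 × 32.5% = ¥92,367.81.
Total = ¥60,107.51 + ¥63,256.88 + ¥92,367.81 = ¥215,732.20.

¥215,732.20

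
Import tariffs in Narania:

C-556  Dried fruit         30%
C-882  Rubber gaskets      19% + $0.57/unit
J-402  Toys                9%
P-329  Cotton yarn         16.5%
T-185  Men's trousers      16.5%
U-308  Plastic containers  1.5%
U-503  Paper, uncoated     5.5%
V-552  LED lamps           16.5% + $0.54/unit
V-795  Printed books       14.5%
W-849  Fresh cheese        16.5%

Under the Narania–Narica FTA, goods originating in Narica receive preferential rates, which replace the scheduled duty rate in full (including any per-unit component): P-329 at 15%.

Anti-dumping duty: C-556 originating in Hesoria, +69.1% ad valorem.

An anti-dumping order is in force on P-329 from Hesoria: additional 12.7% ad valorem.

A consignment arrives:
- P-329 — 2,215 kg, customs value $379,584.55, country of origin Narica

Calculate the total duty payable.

$56,937.68

Line 1 (P-329, Narica, 2,215 kg, $379,584.55):
Base rate for P-329 is 16.5%.
Origin Narica qualifies under the Narania–Narica agreement and P-329 is covered: preferential rate 15% applies instead.
The additional-duty order on P-329 targets Hesoria, not Narica; it does not apply.
Duty = $379,584.55 × 15% = $56,937.68.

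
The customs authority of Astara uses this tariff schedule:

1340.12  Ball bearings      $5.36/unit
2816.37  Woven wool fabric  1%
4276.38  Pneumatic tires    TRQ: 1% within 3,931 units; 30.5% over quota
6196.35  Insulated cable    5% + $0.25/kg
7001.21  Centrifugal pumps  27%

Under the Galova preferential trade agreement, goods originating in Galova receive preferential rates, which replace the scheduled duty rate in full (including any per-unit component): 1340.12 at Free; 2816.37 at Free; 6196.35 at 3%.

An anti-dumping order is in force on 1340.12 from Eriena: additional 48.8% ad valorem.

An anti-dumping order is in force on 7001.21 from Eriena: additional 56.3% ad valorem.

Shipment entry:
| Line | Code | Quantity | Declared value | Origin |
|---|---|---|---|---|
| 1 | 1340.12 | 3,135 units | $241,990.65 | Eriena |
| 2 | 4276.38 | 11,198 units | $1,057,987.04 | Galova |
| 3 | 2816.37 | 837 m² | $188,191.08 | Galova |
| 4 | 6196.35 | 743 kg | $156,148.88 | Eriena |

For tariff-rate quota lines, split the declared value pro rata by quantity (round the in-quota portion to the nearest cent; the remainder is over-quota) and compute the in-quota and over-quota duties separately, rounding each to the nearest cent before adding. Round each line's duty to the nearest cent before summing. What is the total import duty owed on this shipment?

Line 1 (1340.12, Eriena, 3,135 units, $241,990.65):
Base rate for 1340.12 is $5.36/unit.
1340.12 has an FTA preferential rate, but origin Eriena is not Galova; base rate stands.
Additional duty on 1340.12 from Eriena: +48.8% ad valorem. Applied ad valorem rate = 48.8%.
Duty = $241,990.65 × 48.8% + 3,135 × $5.36 = $134,895.04.
Line 2 (4276.38, Galova, 11,198 units, $1,057,987.04):
Code 4276.38 is under a tariff-rate quota (threshold 3,931 units). In-quota: 3,931 units at 1%; over-quota: 7,267 units at 30.5%.
Pro-rata value split: in-quota = $1,057,987.04 × 3,931/11,198 = $371,400.88; over-quota = $1,057,987.04 − $371,400.88 = $686,586.16.
In-quota duty = $371,400.88 × 1% = $3,714.01. Over-quota duty = $686,586.16 × 30.5% = $209,408.78.
Line duty = $3,714.01 + $209,408.78 = $213,122.79.
Line 3 (2816.37, Galova, 837 m², $188,191.08):
Base rate for 2816.37 is 1%.
Origin Galova qualifies under the Astara–Galova agreement and 2816.37 is covered: preferential rate Free applies instead.
Duty = $188,191.08 × 0% = $0.00.
Line 4 (6196.35, Eriena, 743 kg, $156,148.88):
Base rate for 6196.35 is 5% + $0.25/kg.
6196.35 has an FTA preferential rate, but origin Eriena is not Galova; base rate stands.
Duty = $156,148.88 × 5% + 743 × $0.25 = $7,993.19.
Total = $134,895.04 + $213,122.79 + $0.00 + $7,993.19 = $356,011.02.

$356,011.02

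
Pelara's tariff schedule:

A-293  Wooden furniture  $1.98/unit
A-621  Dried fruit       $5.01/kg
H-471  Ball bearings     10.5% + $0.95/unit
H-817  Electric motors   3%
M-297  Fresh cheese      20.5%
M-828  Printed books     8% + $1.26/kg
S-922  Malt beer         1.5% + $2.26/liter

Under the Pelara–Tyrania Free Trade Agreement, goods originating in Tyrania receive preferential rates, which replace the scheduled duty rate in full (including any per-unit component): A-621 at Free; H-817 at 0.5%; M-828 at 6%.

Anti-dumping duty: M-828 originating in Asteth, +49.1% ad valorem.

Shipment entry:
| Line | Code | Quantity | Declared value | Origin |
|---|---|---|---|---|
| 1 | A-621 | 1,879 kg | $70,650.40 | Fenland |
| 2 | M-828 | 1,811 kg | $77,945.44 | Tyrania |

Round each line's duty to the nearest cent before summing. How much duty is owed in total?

Line 1 (A-621, Fenland, 1,879 kg, $70,650.40):
Base rate for A-621 is $5.01/kg.
A-621 has an FTA preferential rate, but origin Fenland is not Tyrania; base rate stands.
Duty = 1,879 × $5.01 = $9,413.79.
Line 2 (M-828, Tyrania, 1,811 kg, $77,945.44):
Base rate for M-828 is 8% + $1.26/kg.
Origin Tyrania qualifies under the Pelara–Tyrania agreement and M-828 is covered: preferential rate 6% applies instead.
The additional-duty order on M-828 targets Asteth, not Tyrania; it does not apply.
Duty = $77,945.44 × 6% = $4,676.73.
Total = $9,413.79 + $4,676.73 = $14,090.52.

$14,090.52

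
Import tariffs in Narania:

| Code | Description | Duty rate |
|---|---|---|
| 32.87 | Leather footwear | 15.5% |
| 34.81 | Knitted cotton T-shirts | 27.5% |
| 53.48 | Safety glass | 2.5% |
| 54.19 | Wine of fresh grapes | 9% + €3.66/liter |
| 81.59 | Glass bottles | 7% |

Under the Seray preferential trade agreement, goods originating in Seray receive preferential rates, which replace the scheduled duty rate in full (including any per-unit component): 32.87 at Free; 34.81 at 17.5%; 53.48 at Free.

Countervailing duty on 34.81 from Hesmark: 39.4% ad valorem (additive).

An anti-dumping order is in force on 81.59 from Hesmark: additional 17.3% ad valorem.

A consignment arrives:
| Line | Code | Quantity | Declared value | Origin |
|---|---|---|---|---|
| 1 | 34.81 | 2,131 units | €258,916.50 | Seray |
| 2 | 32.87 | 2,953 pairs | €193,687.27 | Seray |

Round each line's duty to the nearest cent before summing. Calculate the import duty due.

Line 1 (34.81, Seray, 2,131 units, €258,916.50):
Base rate for 34.81 is 27.5%.
Origin Seray qualifies under the Narania–Seray agreement and 34.81 is covered: preferential rate 17.5% applies instead.
The additional-duty order on 34.81 targets Hesmark, not Seray; it does not apply.
Duty = €258,916.50 × 17.5% = €45,310.39.
Line 2 (32.87, Seray, 2,953 pairs, €193,687.27):
Base rate for 32.87 is 15.5%.
Origin Seray qualifies under the Narania–Seray agreement and 32.87 is covered: preferential rate Free applies instead.
Duty = €193,687.27 × 0% = €0.00.
Total = €45,310.39 + €0.00 = €45,310.39.

€45,310.39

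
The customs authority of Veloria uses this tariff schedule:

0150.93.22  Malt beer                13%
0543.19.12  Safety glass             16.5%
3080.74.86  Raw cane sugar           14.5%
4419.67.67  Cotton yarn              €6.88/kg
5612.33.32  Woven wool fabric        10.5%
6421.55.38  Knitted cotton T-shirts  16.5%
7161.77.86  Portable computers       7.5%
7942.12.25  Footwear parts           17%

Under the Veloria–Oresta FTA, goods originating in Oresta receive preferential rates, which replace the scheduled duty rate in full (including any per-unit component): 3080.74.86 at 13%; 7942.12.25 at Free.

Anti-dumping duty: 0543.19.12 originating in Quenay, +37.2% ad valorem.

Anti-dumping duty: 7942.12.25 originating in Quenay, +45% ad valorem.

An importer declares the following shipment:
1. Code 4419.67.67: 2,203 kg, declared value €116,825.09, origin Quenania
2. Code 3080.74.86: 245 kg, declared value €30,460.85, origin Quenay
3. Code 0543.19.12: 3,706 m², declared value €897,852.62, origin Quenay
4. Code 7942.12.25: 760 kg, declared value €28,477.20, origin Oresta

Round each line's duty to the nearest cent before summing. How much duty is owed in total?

€501,720.32

Line 1 (4419.67.67, Quenania, 2,203 kg, €116,825.09):
Base rate for 4419.67.67 is €6.88/kg.
Duty = 2,203 × €6.88 = €15,156.64.
Line 2 (3080.74.86, Quenay, 245 kg, €30,460.85):
Base rate for 3080.74.86 is 14.5%.
3080.74.86 has an FTA preferential rate, but origin Quenay is not Oresta; base rate stands.
Duty = €30,460.85 × 14.5% = €4,416.82.
Line 3 (0543.19.12, Quenay, 3,706 m², €897,852.62):
Base rate for 0543.19.12 is 16.5%.
Additional duty on 0543.19.12 from Quenay: +37.2%. Applied ad valorem rate: 16.5% + 37.2% = 53.7%.
Duty = €897,852.62 × 53.7% = €482,146.86.
Line 4 (7942.12.25, Oresta, 760 kg, €28,477.20):
Base rate for 7942.12.25 is 17%.
Origin Oresta qualifies under the Veloria–Oresta agreement and 7942.12.25 is covered: preferential rate Free applies instead.
The additional-duty order on 7942.12.25 targets Quenay, not Oresta; it does not apply.
Duty = €28,477.20 × 0% = €0.00.
Total = €15,156.64 + €4,416.82 + €482,146.86 + €0.00 = €501,720.32.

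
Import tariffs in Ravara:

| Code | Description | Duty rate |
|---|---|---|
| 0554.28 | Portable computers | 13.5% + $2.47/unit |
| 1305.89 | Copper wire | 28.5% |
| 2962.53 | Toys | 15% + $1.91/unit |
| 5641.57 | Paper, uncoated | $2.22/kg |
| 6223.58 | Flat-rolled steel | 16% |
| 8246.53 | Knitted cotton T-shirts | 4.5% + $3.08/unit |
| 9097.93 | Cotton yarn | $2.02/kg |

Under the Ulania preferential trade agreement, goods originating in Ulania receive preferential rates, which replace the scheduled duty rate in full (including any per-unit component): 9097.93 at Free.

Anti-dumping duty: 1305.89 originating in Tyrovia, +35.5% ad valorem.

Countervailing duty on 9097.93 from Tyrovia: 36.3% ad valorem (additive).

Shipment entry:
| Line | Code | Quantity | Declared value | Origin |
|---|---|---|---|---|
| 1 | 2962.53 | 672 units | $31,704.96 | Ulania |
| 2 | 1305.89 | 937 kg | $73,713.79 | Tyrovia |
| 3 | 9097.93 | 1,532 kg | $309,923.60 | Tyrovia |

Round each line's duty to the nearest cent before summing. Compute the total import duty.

$168,813.00

Line 1 (2962.53, Ulania, 672 units, $31,704.96):
Base rate for 2962.53 is 15% + $1.91/unit.
Origin Ulania is the FTA partner but 2962.53 is not on the preference list; base rate stands.
Duty = $31,704.96 × 15% + 672 × $1.91 = $6,039.26.
Line 2 (1305.89, Tyrovia, 937 kg, $73,713.79):
Base rate for 1305.89 is 28.5%.
Additional duty on 1305.89 from Tyrovia: +35.5%. Applied ad valorem rate: 28.5% + 35.5% = 64%.
Duty = $73,713.79 × 64% = $47,176.83.
Line 3 (9097.93, Tyrovia, 1,532 kg, $309,923.60):
Base rate for 9097.93 is $2.02/kg.
9097.93 has an FTA preferential rate, but origin Tyrovia is not Ulania; base rate stands.
Additional duty on 9097.93 from Tyrovia: +36.3% ad valorem. Applied ad valorem rate = 36.3%.
Duty = $309,923.60 × 36.3% + 1,532 × $2.02 = $115,596.91.
Total = $6,039.26 + $47,176.83 + $115,596.91 = $168,813.00.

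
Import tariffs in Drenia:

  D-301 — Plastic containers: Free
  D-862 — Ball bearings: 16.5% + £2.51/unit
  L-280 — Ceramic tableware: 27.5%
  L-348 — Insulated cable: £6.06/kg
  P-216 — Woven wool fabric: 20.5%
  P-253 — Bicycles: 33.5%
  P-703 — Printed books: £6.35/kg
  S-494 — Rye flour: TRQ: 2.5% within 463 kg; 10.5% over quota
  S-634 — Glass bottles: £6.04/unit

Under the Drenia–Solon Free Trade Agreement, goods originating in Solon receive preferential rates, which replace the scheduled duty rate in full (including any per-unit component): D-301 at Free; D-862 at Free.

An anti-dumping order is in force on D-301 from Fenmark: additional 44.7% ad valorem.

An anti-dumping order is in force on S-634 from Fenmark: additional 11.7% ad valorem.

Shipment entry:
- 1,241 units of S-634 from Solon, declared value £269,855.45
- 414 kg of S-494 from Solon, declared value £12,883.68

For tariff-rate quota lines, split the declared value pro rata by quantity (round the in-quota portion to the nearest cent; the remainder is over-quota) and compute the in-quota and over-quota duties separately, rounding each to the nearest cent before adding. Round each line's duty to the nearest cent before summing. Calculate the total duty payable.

£7,817.73

Line 1 (S-634, Solon, 1,241 units, £269,855.45):
Base rate for S-634 is £6.04/unit.
Origin Solon is the FTA partner but S-634 is not on the preference list; base rate stands.
The additional-duty order on S-634 targets Fenmark, not Solon; it does not apply.
Duty = 1,241 × £6.04 = £7,495.64.
Line 2 (S-494, Solon, 414 kg, £12,883.68):
Code S-494 is under a tariff-rate quota (threshold 463 kg). Quantity 414 kg is within the quota, so the in-quota rate 2.5% applies to the full value.
Duty = £12,883.68 × 2.5% = £322.09.
Total = £7,495.64 + £322.09 = £7,817.73.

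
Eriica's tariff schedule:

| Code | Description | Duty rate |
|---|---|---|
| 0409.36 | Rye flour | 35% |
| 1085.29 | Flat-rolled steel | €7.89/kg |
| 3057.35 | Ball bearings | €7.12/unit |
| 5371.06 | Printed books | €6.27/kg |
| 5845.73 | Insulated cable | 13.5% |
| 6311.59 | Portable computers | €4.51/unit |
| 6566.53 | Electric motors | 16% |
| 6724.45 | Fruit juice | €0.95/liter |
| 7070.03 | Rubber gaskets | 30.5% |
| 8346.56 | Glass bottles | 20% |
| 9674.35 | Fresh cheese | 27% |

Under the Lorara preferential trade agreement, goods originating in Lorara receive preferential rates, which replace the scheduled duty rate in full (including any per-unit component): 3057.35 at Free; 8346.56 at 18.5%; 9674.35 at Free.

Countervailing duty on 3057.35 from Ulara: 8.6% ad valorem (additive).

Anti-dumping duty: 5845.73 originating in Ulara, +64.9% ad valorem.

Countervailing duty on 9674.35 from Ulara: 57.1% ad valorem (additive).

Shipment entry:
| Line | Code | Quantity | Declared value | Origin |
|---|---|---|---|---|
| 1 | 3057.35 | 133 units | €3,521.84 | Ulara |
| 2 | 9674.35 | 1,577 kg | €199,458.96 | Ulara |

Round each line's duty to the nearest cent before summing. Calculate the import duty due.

Line 1 (3057.35, Ulara, 133 units, €3,521.84):
Base rate for 3057.35 is €7.12/unit.
3057.35 has an FTA preferential rate, but origin Ulara is not Lorara; base rate stands.
Additional duty on 3057.35 from Ulara: +8.6% ad valorem. Applied ad valorem rate = 8.6%.
Duty = €3,521.84 × 8.6% + 133 × €7.12 = €1,249.84.
Line 2 (9674.35, Ulara, 1,577 kg, €199,458.96):
Base rate for 9674.35 is 27%.
9674.35 has an FTA preferential rate, but origin Ulara is not Lorara; base rate stands.
Additional duty on 9674.35 from Ulara: +57.1%. Applied ad valorem rate: 27% + 57.1% = 84.1%.
Duty = €199,458.96 × 84.1% = €167,744.99.
Total = €1,249.84 + €167,744.99 = €168,994.83.

€168,994.83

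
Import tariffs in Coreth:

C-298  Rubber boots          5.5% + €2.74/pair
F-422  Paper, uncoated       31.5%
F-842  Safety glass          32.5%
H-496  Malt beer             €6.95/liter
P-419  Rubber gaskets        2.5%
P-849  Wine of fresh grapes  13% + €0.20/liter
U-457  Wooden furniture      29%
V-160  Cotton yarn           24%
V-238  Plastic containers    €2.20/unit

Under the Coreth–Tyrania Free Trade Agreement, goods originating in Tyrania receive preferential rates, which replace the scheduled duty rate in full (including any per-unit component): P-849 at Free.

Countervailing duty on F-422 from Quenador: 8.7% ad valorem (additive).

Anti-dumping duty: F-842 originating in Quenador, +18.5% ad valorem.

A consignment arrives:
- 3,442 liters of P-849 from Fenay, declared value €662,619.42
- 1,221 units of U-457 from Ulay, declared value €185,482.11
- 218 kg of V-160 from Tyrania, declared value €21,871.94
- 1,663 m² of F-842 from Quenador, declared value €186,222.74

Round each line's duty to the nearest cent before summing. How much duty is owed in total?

Line 1 (P-849, Fenay, 3,442 liters, €662,619.42):
Base rate for P-849 is 13% + €0.20/liter.
P-849 has an FTA preferential rate, but origin Fenay is not Tyrania; base rate stands.
Duty = €662,619.42 × 13% + 3,442 × €0.20 = €86,828.92.
Line 2 (U-457, Ulay, 1,221 units, €185,482.11):
Base rate for U-457 is 29%.
Duty = €185,482.11 × 29% = €53,789.81.
Line 3 (V-160, Tyrania, 218 kg, €21,871.94):
Base rate for V-160 is 24%.
Origin Tyrania is the FTA partner but V-160 is not on the preference list; base rate stands.
Duty = €21,871.94 × 24% = €5,249.27.
Line 4 (F-842, Quenador, 1,663 m², €186,222.74):
Base rate for F-842 is 32.5%.
Additional duty on F-842 from Quenador: +18.5%. Applied ad valorem rate: 32.5% + 18.5% = 51%.
Duty = €186,222.74 × 51% = €94,973.60.
Total = €86,828.92 + €53,789.81 + €5,249.27 + €94,973.60 = €240,841.60.

€240,841.60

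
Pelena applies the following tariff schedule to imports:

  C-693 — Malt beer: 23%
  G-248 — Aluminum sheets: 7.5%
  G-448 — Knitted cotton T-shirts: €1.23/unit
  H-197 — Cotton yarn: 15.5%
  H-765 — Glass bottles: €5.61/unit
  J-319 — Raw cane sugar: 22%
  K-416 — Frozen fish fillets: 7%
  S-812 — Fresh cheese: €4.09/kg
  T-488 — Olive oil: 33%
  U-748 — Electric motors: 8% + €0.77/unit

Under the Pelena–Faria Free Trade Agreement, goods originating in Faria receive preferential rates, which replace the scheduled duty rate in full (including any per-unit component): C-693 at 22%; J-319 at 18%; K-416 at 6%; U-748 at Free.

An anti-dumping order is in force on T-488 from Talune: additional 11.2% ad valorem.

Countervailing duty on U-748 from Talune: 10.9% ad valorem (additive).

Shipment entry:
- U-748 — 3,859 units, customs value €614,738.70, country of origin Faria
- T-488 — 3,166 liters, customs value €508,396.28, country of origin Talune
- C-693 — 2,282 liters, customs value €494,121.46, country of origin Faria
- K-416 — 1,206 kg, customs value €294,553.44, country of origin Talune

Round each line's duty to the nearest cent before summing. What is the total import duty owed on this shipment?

Line 1 (U-748, Faria, 3,859 units, €614,738.70):
Base rate for U-748 is 8% + €0.77/unit.
Origin Faria qualifies under the Pelena–Faria agreement and U-748 is covered: preferential rate Free applies instead.
The additional-duty order on U-748 targets Talune, not Faria; it does not apply.
Duty = €614,738.70 × 0% = €0.00.
Line 2 (T-488, Talune, 3,166 liters, €508,396.28):
Base rate for T-488 is 33%.
Additional duty on T-488 from Talune: +11.2%. Applied ad valorem rate: 33% + 11.2% = 44.2%.
Duty = €508,396.28 × 44.2% = €224,711.16.
Line 3 (C-693, Faria, 2,282 liters, €494,121.46):
Base rate for C-693 is 23%.
Origin Faria qualifies under the Pelena–Faria agreement and C-693 is covered: preferential rate 22% applies instead.
Duty = €494,121.46 × 22% = €108,706.72.
Line 4 (K-416, Talune, 1,206 kg, €294,553.44):
Base rate for K-416 is 7%.
K-416 has an FTA preferential rate, but origin Talune is not Faria; base rate stands.
Duty = €294,553.44 × 7% = €20,618.74.
Total = €0.00 + €224,711.16 + €108,706.72 + €20,618.74 = €354,036.62.

€354,036.62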